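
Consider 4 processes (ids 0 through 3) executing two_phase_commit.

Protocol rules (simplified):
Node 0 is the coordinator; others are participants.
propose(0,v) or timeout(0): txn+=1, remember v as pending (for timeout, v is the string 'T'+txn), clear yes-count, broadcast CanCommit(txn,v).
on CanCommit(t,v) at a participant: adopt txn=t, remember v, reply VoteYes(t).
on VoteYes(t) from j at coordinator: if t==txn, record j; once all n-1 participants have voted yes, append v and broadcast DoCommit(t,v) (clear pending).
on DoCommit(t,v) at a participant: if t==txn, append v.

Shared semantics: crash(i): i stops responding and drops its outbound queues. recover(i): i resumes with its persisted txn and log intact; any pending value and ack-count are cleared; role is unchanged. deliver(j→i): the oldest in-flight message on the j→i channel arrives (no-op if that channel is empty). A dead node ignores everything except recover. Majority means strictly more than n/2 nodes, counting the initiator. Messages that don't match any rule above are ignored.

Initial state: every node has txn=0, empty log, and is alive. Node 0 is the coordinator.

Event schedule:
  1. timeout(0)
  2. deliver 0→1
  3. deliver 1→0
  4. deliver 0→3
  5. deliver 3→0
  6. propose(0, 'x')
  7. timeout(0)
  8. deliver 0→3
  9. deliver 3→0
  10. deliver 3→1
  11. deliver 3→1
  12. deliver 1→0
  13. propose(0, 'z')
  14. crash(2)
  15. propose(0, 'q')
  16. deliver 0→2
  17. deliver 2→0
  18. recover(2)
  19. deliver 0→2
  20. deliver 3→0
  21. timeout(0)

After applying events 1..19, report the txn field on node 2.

1

after 1 — timeout(0): n0:coor/t1/[-]
after 2 — deliver 0→1: n1:part/t1/[-]
after 3 — deliver 1→0: ·
after 4 — deliver 0→3: n3:part/t1/[-]
after 5 — deliver 3→0: ·
after 6 — propose(0,'x'): n0:coor/t2/[-]
after 7 — timeout(0): n0:coor/t3/[-]
after 8 — deliver 0→3: n3:part/t2/[-]
after 9 — deliver 3→0: ·
after 10 — deliver 3→1: ·
after 11 — deliver 3→1: ·
after 12 — deliver 1→0: ·
after 13 — propose(0,'z'): n0:coor/t4/[-]
after 14 — crash(2): n2:✗part/t0/[-]
after 15 — propose(0,'q'): n0:coor/t5/[-]
after 16 — deliver 0→2: ·
after 17 — deliver 2→0: ·
after 18 — recover(2): n2:part/t0/[-]
after 19 — deliver 0→2: n2:part/t1/[-]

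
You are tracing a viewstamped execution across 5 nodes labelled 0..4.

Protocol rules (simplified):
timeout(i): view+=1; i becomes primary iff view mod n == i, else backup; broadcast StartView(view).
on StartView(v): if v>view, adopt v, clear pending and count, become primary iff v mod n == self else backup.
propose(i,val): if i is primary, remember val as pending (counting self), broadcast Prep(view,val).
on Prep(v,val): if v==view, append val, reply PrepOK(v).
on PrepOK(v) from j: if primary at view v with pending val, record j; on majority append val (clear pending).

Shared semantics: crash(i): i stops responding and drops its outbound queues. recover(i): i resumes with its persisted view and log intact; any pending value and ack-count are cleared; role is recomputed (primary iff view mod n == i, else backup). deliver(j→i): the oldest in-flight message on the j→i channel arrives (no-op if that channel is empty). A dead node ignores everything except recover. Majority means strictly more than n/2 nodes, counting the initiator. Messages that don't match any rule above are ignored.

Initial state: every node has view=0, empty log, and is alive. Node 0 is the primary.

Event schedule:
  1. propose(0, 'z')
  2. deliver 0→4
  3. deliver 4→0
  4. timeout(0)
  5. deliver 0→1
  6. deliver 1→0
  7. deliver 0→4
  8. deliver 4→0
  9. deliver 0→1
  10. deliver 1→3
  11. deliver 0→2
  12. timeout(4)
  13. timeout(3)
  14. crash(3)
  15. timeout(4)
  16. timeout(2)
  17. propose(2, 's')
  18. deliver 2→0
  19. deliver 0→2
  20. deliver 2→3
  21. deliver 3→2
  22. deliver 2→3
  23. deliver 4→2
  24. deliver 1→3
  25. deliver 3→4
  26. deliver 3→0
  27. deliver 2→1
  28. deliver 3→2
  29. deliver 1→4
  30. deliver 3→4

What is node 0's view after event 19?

1

after 1 — propose(0,'z'): ·
after 2 — deliver 0→4: n4:back/v0/[z]
after 3 — deliver 4→0: ·
after 4 — timeout(0): n0:back/v1/[-]
after 5 — deliver 0→1: n1:back/v0/[z]
after 6 — deliver 1→0: ·
after 7 — deliver 0→4: n4:back/v1/[z]
after 8 — deliver 4→0: ·
after 9 — deliver 0→1: n1:prim/v1/[z]
after 10 — deliver 1→3: ·
after 11 — deliver 0→2: n2:back/v0/[z]
after 12 — timeout(4): n4:back/v2/[z]
after 13 — timeout(3): n3:back/v1/[-]
after 14 — crash(3): n3:✗back/v1/[-]
after 15 — timeout(4): n4:back/v3/[z]
after 16 — timeout(2): n2:back/v1/[z]
after 17 — propose(2,'s'): ·
after 18 — deliver 2→0: ·
after 19 — deliver 0→2: ·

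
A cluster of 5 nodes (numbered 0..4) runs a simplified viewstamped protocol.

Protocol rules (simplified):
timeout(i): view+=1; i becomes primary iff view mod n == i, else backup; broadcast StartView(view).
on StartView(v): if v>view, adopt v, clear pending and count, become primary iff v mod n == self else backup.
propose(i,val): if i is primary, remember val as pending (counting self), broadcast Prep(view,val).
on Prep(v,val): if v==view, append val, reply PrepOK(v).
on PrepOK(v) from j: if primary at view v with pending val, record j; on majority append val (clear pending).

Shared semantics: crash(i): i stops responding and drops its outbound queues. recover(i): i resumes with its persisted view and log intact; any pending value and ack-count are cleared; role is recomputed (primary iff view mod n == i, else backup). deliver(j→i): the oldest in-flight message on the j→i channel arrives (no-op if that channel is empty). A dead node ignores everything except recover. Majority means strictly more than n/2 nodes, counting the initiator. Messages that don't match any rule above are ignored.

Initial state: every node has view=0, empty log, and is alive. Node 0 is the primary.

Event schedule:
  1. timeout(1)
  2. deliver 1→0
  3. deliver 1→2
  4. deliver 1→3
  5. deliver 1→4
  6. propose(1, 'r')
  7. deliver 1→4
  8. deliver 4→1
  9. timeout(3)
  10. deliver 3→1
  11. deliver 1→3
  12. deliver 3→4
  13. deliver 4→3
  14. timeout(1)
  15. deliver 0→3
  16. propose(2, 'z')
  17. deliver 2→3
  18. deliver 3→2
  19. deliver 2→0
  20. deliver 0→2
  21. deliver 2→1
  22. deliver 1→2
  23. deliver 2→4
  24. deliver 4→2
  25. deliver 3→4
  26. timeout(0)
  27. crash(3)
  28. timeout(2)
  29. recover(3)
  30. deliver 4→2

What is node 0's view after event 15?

after 1 — timeout(1): n1:prim/v1/[-]
after 2 — deliver 1→0: n0:back/v1/[-]
after 3 — deliver 1→2: n2:back/v1/[-]
after 4 — deliver 1→3: n3:back/v1/[-]
after 5 — deliver 1→4: n4:back/v1/[-]
after 6 — propose(1,'r'): ·
after 7 — deliver 1→4: n4:back/v1/[r]
after 8 — deliver 4→1: ·
after 9 — timeout(3): n3:back/v2/[-]
after 10 — deliver 3→1: n1:back/v2/[-]
after 11 — deliver 1→3: ·
after 12 — deliver 3→4: n4:back/v2/[r]
after 13 — deliver 4→3: ·
after 14 — timeout(1): n1:back/v3/[-]
after 15 — deliver 0→3: ·

1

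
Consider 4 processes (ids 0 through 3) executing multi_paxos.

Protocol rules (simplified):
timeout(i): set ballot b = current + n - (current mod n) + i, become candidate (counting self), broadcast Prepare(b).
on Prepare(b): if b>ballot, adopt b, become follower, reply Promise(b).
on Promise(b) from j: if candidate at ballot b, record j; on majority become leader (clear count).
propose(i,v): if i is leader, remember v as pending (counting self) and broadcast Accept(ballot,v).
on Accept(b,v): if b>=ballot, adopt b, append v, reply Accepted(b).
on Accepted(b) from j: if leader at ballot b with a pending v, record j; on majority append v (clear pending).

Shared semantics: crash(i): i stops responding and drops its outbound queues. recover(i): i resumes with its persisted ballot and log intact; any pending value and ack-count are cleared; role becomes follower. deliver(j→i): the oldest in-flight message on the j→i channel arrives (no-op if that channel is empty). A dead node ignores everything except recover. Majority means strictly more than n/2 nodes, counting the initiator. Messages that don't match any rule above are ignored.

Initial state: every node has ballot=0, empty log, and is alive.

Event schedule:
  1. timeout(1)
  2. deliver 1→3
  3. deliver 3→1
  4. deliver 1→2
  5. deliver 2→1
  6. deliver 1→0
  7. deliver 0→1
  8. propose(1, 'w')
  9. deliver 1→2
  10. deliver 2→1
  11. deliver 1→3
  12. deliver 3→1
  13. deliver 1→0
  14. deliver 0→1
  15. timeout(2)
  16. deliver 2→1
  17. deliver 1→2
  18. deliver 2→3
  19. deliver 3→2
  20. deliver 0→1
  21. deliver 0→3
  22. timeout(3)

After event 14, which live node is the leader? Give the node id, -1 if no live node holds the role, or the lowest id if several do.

[1] timeout(1) → N1(cand b5 [-])
[2] deliver 1→3 → N3(foll b5 [-])
[3] deliver 3→1 → ∅
[4] deliver 1→2 → N2(foll b5 [-])
[5] deliver 2→1 → N1(lead b5 [-])
[6] deliver 1→0 → N0(foll b5 [-])
[7] deliver 0→1 → ∅
[8] propose(1,'w') → ∅
[9] deliver 1→2 → N2(foll b5 [w])
[10] deliver 2→1 → ∅
[11] deliver 1→3 → N3(foll b5 [w])
[12] deliver 3→1 → N1(lead b5 [w])
[13] deliver 1→0 → N0(foll b5 [w])
[14] deliver 0→1 → ∅

1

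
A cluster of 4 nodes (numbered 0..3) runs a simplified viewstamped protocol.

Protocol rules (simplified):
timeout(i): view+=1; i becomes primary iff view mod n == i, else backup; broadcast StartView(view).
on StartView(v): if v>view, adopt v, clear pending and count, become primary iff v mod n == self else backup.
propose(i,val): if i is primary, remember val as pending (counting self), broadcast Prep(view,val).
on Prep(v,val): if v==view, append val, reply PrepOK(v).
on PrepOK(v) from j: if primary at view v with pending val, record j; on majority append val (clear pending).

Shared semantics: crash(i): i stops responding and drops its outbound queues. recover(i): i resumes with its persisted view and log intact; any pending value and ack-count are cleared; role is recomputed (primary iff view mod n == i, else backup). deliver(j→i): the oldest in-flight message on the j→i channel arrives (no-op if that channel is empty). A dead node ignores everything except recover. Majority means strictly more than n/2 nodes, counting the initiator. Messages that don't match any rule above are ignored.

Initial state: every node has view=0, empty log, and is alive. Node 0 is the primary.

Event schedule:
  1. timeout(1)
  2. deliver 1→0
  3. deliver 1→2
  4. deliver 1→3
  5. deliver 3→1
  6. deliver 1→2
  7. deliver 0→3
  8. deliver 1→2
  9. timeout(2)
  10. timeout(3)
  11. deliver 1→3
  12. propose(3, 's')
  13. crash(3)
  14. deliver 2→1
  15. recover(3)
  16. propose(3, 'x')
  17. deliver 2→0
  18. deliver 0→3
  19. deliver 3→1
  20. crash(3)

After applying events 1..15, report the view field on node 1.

2

step 1 timeout(1): 1={prim,v=1,log=-}
step 2 deliver 1→0: 0={back,v=1,log=-}
step 3 deliver 1→2: 2={back,v=1,log=-}
step 4 deliver 1→3: 3={back,v=1,log=-}
step 5 deliver 3→1: —
step 6 deliver 1→2: —
step 7 deliver 0→3: —
step 8 deliver 1→2: —
step 9 timeout(2): 2={prim,v=2,log=-}
step 10 timeout(3): 3={back,v=2,log=-}
step 11 deliver 1→3: —
step 12 propose(3,'s'): —
step 13 crash(3): 3={✗back,v=2,log=-}
step 14 deliver 2→1: 1={back,v=2,log=-}
step 15 recover(3): 3={back,v=2,log=-}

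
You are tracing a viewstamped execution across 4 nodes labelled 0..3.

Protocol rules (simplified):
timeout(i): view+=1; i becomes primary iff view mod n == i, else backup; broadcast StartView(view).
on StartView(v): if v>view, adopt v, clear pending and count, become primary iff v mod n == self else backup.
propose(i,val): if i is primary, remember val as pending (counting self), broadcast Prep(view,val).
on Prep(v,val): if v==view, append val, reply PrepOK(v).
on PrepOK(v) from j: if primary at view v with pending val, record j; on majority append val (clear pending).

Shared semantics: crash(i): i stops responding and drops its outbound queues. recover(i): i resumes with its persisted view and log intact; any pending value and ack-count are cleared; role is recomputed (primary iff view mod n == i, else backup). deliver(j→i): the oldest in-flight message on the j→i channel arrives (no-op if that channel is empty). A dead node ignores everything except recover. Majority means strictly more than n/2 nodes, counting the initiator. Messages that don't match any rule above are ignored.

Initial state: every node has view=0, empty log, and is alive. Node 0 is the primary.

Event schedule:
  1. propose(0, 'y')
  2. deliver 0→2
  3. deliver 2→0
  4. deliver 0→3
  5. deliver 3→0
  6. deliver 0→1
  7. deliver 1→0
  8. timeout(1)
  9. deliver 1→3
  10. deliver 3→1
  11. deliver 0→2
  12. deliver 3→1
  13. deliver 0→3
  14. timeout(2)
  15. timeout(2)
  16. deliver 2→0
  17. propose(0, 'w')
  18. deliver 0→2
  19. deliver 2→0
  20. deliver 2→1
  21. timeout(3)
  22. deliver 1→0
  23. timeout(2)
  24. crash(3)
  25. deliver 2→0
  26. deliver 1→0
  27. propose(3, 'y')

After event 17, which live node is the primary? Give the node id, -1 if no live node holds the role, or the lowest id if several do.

after 1 — propose(0,'y'): ·
after 2 — deliver 0→2: n2:back/v0/[y]
after 3 — deliver 2→0: ·
after 4 — deliver 0→3: n3:back/v0/[y]
after 5 — deliver 3→0: n0:prim/v0/[y]
after 6 — deliver 0→1: n1:back/v0/[y]
after 7 — deliver 1→0: ·
after 8 — timeout(1): n1:prim/v1/[y]
after 9 — deliver 1→3: n3:back/v1/[y]
after 10 — deliver 3→1: ·
after 11 — deliver 0→2: ·
after 12 — deliver 3→1: ·
after 13 — deliver 0→3: ·
after 14 — timeout(2): n2:back/v1/[y]
after 15 — timeout(2): n2:prim/v2/[y]
after 16 — deliver 2→0: n0:back/v1/[y]
after 17 — propose(0,'w'): ·

1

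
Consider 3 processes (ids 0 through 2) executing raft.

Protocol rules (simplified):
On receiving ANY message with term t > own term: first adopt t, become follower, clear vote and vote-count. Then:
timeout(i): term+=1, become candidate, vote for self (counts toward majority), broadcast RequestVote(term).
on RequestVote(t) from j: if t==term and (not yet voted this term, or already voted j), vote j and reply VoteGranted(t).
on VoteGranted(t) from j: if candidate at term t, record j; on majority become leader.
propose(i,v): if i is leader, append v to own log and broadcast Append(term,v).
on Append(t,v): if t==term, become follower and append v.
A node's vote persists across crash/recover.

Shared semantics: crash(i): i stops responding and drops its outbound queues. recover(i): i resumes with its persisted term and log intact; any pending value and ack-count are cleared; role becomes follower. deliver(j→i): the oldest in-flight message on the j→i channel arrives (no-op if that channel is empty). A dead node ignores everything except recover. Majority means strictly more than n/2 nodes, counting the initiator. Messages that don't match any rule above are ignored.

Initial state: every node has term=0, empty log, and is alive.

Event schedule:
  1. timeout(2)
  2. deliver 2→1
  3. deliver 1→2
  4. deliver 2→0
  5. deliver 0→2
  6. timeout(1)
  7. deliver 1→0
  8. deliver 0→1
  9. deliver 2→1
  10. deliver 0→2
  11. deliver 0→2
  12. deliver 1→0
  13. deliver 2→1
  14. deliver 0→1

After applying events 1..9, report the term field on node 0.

2

step 1 timeout(2): 2={cand,t=1,log=-}
step 2 deliver 2→1: 1={foll,t=1,log=-}
step 3 deliver 1→2: 2={lead,t=1,log=-}
step 4 deliver 2→0: 0={foll,t=1,log=-}
step 5 deliver 0→2: —
step 6 timeout(1): 1={cand,t=2,log=-}
step 7 deliver 1→0: 0={foll,t=2,log=-}
step 8 deliver 0→1: 1={lead,t=2,log=-}
step 9 deliver 2→1: —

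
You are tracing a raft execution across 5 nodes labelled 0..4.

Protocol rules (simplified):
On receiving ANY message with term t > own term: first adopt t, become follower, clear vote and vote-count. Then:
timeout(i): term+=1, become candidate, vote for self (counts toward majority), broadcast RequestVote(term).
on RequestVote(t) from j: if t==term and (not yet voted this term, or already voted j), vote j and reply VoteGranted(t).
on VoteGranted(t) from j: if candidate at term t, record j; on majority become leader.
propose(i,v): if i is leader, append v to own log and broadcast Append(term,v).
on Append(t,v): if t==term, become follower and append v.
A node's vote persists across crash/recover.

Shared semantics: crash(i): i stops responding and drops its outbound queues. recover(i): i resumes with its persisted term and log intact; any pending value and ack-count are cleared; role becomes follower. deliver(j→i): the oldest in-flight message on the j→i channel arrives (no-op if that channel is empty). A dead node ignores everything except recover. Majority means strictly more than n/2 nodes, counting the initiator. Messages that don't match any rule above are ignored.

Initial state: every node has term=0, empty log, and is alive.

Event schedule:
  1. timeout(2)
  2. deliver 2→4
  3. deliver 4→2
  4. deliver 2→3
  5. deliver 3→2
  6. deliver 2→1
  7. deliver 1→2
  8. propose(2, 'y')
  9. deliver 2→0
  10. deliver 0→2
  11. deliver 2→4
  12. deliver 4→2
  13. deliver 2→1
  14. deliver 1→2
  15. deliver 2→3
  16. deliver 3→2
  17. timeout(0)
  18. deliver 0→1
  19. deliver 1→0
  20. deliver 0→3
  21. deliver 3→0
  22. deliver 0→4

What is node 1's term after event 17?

1. timeout(2):  <2:cand t1 ->
2. deliver 2→4:  <4:foll t1 ->
3. deliver 4→2:  nop
4. deliver 2→3:  <3:foll t1 ->
5. deliver 3→2:  <2:lead t1 ->
6. deliver 2→1:  <1:foll t1 ->
7. deliver 1→2:  nop
8. propose(2,'y'):  <2:lead t1 y>
9. deliver 2→0:  <0:foll t1 ->
10. deliver 0→2:  nop
11. deliver 2→4:  <4:foll t1 y>
12. deliver 4→2:  nop
13. deliver 2→1:  <1:foll t1 y>
14. deliver 1→2:  nop
15. deliver 2→3:  <3:foll t1 y>
16. deliver 3→2:  nop
17. timeout(0):  <0:cand t2 ->

1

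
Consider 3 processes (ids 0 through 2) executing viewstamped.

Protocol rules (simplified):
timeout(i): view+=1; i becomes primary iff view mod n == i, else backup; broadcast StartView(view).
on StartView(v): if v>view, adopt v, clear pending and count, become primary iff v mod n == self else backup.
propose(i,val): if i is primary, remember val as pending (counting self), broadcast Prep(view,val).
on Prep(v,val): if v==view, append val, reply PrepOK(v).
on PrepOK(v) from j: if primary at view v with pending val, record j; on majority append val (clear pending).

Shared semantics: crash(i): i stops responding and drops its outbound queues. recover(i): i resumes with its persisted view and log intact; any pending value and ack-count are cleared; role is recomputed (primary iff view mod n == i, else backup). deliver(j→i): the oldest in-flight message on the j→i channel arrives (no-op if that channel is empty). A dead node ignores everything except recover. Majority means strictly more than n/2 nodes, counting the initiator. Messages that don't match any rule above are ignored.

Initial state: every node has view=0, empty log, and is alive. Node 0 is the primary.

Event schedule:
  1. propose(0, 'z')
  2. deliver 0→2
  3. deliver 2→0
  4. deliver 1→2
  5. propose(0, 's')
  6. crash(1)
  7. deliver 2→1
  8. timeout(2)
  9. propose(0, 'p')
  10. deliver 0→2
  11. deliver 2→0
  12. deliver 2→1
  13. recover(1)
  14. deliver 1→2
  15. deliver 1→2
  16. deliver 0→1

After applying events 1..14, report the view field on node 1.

after 1 — propose(0,'z'): ·
after 2 — deliver 0→2: n2:back/v0/[z]
after 3 — deliver 2→0: n0:prim/v0/[z]
after 4 — deliver 1→2: ·
after 5 — propose(0,'s'): ·
after 6 — crash(1): n1:✗back/v0/[-]
after 7 — deliver 2→1: ·
after 8 — timeout(2): n2:back/v1/[z]
after 9 — propose(0,'p'): ·
after 10 — deliver 0→2: ·
after 11 — deliver 2→0: n0:back/v1/[z]
after 12 — deliver 2→1: ·
after 13 — recover(1): n1:back/v0/[-]
after 14 — deliver 1→2: ·

0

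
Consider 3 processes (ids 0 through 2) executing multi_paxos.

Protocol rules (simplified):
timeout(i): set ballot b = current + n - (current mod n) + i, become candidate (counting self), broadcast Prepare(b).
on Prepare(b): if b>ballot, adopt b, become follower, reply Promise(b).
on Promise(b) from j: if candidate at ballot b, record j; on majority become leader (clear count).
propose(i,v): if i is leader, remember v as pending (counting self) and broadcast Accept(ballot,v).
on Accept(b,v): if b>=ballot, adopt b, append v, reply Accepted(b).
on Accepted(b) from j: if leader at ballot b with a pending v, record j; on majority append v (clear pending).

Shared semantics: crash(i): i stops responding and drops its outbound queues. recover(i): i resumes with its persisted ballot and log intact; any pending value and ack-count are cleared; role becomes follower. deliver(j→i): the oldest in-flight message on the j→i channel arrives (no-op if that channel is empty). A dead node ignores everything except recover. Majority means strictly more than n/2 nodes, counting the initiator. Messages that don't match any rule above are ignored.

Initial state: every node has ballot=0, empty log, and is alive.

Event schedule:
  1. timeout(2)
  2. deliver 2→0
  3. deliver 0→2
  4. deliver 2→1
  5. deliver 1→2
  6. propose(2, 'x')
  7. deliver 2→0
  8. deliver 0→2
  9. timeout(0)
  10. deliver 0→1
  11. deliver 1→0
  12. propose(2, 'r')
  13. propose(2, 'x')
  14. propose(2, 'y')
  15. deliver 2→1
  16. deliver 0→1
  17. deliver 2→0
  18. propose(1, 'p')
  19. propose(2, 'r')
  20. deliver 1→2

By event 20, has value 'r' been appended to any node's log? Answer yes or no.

no

[1] timeout(2) → N2(cand b5 [-])
[2] deliver 2→0 → N0(foll b5 [-])
[3] deliver 0→2 → N2(lead b5 [-])
[4] deliver 2→1 → N1(foll b5 [-])
[5] deliver 1→2 → ∅
[6] propose(2,'x') → ∅
[7] deliver 2→0 → N0(foll b5 [x])
[8] deliver 0→2 → N2(lead b5 [x])
[9] timeout(0) → N0(cand b6 [x])
[10] deliver 0→1 → N1(foll b6 [-])
[11] deliver 1→0 → N0(lead b6 [x])
[12] propose(2,'r') → ∅
[13] propose(2,'x') → ∅
[14] propose(2,'y') → ∅
[15] deliver 2→1 → ∅
[16] deliver 0→1 → ∅
[17] deliver 2→0 → ∅
[18] propose(1,'p') → ∅
[19] propose(2,'r') → ∅
[20] deliver 1→2 → ∅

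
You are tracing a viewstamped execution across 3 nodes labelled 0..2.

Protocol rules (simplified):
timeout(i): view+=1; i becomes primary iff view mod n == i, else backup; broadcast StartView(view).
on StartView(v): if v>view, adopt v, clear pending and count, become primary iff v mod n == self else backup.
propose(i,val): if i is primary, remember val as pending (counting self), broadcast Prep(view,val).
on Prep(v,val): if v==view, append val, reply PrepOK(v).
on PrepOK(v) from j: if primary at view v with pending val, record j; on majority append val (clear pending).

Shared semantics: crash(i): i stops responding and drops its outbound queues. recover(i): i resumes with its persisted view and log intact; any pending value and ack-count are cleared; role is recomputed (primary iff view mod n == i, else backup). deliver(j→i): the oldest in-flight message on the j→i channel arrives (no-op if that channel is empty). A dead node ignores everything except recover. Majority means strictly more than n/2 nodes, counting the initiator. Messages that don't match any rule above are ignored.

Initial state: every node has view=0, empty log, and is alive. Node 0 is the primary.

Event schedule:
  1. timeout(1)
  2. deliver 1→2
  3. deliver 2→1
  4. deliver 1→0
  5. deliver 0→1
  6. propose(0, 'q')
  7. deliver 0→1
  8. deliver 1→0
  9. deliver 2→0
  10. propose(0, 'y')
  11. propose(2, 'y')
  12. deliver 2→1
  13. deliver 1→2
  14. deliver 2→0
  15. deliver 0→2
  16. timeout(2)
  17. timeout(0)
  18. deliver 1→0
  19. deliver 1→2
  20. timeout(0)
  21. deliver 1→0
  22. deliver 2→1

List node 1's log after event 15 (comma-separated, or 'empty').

after 1 — timeout(1): n1:prim/v1/[-]
after 2 — deliver 1→2: n2:back/v1/[-]
after 3 — deliver 2→1: ·
after 4 — deliver 1→0: n0:back/v1/[-]
after 5 — deliver 0→1: ·
after 6 — propose(0,'q'): ·
after 7 — deliver 0→1: ·
after 8 — deliver 1→0: ·
after 9 — deliver 2→0: ·
after 10 — propose(0,'y'): ·
after 11 — propose(2,'y'): ·
after 12 — deliver 2→1: ·
after 13 — deliver 1→2: ·
after 14 — deliver 2→0: ·
after 15 — deliver 0→2: ·

empty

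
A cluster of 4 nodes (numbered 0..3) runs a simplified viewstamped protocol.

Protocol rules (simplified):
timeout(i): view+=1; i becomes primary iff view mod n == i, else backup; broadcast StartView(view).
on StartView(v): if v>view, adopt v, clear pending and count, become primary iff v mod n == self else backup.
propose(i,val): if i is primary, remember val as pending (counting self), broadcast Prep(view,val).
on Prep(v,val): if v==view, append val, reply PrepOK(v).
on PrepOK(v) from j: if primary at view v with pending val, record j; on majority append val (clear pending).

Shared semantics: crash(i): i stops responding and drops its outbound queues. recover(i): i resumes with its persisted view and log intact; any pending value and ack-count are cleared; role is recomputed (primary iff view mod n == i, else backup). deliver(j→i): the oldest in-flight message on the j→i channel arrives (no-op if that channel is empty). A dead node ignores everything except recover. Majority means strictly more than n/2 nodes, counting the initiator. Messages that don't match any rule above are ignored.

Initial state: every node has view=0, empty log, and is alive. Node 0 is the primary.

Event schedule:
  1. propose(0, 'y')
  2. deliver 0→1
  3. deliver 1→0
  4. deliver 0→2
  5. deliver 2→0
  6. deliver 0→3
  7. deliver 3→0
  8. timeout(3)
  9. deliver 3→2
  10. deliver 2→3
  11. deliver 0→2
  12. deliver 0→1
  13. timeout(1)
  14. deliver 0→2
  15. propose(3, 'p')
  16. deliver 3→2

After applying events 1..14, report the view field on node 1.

1

1. propose(0,'y'):  nop
2. deliver 0→1:  <1:back v0 y>
3. deliver 1→0:  nop
4. deliver 0→2:  <2:back v0 y>
5. deliver 2→0:  <0:prim v0 y>
6. deliver 0→3:  <3:back v0 y>
7. deliver 3→0:  nop
8. timeout(3):  <3:back v1 y>
9. deliver 3→2:  <2:back v1 y>
10. deliver 2→3:  nop
11. deliver 0→2:  nop
12. deliver 0→1:  nop
13. timeout(1):  <1:prim v1 y>
14. deliver 0→2:  nop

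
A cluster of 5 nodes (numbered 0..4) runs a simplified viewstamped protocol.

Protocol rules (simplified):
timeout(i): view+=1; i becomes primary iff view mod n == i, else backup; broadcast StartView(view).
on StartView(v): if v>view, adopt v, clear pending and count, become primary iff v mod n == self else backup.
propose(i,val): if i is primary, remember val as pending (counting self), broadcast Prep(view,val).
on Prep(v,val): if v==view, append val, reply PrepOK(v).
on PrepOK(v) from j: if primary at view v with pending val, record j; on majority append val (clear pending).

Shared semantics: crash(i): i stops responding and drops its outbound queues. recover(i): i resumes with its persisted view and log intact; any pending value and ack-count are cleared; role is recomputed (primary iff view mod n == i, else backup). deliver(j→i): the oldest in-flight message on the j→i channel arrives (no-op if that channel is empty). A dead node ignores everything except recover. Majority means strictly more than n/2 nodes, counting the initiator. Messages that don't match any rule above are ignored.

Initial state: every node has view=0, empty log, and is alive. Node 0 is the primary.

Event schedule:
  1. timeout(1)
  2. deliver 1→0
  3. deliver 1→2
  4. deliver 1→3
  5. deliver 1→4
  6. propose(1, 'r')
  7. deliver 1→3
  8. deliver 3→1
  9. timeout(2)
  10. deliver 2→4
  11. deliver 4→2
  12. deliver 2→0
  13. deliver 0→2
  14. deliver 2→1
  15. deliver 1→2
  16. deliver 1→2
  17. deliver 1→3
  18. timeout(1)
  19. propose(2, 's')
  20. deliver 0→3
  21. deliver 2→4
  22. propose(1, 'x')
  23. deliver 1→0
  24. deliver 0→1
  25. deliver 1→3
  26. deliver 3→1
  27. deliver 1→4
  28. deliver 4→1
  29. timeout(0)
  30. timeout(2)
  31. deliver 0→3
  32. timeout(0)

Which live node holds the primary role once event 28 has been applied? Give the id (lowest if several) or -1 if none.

1. timeout(1):  <1:prim v1 ->
2. deliver 1→0:  <0:back v1 ->
3. deliver 1→2:  <2:back v1 ->
4. deliver 1→3:  <3:back v1 ->
5. deliver 1→4:  <4:back v1 ->
6. propose(1,'r'):  nop
7. deliver 1→3:  <3:back v1 r>
8. deliver 3→1:  nop
9. timeout(2):  <2:prim v2 ->
10. deliver 2→4:  <4:back v2 ->
11. deliver 4→2:  nop
12. deliver 2→0:  <0:back v2 ->
13. deliver 0→2:  nop
14. deliver 2→1:  <1:back v2 ->
15. deliver 1→2:  nop
16. deliver 1→2:  nop
17. deliver 1→3:  nop
18. timeout(1):  <1:back v3 ->
19. propose(2,'s'):  nop
20. deliver 0→3:  nop
21. deliver 2→4:  <4:back v2 s>
22. propose(1,'x'):  nop
23. deliver 1→0:  nop
24. deliver 0→1:  nop
25. deliver 1→3:  <3:prim v3 r>
26. deliver 3→1:  nop
27. deliver 1→4:  nop
28. deliver 4→1:  nop

2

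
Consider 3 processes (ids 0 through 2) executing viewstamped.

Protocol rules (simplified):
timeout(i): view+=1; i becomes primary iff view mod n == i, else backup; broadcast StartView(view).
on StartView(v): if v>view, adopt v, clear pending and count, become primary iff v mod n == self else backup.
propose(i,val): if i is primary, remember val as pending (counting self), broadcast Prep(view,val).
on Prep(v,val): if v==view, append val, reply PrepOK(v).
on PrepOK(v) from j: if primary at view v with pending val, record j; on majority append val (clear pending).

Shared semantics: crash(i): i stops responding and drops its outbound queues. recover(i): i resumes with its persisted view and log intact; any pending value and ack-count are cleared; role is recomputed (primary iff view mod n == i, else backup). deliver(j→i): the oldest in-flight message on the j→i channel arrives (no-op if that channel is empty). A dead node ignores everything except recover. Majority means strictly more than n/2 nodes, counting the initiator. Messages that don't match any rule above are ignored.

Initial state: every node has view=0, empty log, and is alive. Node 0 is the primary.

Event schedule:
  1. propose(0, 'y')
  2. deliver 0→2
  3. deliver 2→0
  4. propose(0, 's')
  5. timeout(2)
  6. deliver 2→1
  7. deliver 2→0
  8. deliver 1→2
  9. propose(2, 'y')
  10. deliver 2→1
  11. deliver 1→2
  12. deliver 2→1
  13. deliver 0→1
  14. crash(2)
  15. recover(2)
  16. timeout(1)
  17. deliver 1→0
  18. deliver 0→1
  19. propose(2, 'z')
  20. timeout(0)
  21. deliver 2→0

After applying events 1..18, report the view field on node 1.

2

1. propose(0,'y'):  nop
2. deliver 0→2:  <2:back v0 y>
3. deliver 2→0:  <0:prim v0 y>
4. propose(0,'s'):  nop
5. timeout(2):  <2:back v1 y>
6. deliver 2→1:  <1:prim v1 ->
7. deliver 2→0:  <0:back v1 y>
8. deliver 1→2:  nop
9. propose(2,'y'):  nop
10. deliver 2→1:  nop
11. deliver 1→2:  nop
12. deliver 2→1:  nop
13. deliver 0→1:  nop
14. crash(2):  <2:✗back v1 y>
15. recover(2):  <2:back v1 y>
16. timeout(1):  <1:back v2 ->
17. deliver 1→0:  <0:back v2 y>
18. deliver 0→1:  nop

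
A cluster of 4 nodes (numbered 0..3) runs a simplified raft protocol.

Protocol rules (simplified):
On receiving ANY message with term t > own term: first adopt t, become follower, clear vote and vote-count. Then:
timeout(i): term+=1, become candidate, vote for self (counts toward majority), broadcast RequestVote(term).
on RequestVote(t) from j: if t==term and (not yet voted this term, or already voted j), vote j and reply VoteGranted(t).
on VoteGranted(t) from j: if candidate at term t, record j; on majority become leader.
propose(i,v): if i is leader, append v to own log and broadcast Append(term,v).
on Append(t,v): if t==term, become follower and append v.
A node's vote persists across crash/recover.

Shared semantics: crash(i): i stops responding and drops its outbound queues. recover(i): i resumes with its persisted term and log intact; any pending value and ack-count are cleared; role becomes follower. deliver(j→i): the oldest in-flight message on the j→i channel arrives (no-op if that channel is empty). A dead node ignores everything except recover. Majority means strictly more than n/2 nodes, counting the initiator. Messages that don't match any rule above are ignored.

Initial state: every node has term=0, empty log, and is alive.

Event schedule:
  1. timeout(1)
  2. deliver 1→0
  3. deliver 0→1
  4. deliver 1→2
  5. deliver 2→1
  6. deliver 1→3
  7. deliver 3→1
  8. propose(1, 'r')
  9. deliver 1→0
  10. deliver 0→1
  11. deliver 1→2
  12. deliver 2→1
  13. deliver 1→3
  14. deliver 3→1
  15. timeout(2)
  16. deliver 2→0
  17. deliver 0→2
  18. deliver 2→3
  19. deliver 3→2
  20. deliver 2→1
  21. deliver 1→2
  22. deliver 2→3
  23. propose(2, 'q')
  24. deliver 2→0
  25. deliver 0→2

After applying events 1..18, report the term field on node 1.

[1] timeout(1) → N1(cand t1 [-])
[2] deliver 1→0 → N0(foll t1 [-])
[3] deliver 0→1 → ∅
[4] deliver 1→2 → N2(foll t1 [-])
[5] deliver 2→1 → N1(lead t1 [-])
[6] deliver 1→3 → N3(foll t1 [-])
[7] deliver 3→1 → ∅
[8] propose(1,'r') → N1(lead t1 [r])
[9] deliver 1→0 → N0(foll t1 [r])
[10] deliver 0→1 → ∅
[11] deliver 1→2 → N2(foll t1 [r])
[12] deliver 2→1 → ∅
[13] deliver 1→3 → N3(foll t1 [r])
[14] deliver 3→1 → ∅
[15] timeout(2) → N2(cand t2 [r])
[16] deliver 2→0 → N0(foll t2 [r])
[17] deliver 0→2 → ∅
[18] deliver 2→3 → N3(foll t2 [r])

1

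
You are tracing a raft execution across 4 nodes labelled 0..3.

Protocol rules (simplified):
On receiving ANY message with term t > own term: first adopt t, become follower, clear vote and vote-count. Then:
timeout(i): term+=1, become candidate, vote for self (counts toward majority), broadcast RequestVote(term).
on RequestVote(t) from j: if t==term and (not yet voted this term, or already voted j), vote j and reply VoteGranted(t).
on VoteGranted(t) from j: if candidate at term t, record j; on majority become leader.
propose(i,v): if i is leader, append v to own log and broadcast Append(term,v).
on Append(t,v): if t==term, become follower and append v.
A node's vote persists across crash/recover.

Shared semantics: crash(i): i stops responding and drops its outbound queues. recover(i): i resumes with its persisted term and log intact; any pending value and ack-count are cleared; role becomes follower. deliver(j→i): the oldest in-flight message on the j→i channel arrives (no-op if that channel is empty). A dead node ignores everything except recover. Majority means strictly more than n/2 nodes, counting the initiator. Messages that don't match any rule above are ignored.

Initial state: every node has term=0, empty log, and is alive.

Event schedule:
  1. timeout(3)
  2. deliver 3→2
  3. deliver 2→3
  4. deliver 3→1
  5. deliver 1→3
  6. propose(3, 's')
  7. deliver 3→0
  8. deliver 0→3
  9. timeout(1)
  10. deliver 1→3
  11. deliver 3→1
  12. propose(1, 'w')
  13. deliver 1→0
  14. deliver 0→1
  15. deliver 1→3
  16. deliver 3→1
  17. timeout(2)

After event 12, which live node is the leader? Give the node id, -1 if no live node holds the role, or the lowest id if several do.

-1

1. timeout(3):  <3:cand t1 ->
2. deliver 3→2:  <2:foll t1 ->
3. deliver 2→3:  nop
4. deliver 3→1:  <1:foll t1 ->
5. deliver 1→3:  <3:lead t1 ->
6. propose(3,'s'):  <3:lead t1 s>
7. deliver 3→0:  <0:foll t1 ->
8. deliver 0→3:  nop
9. timeout(1):  <1:cand t2 ->
10. deliver 1→3:  <3:foll t2 s>
11. deliver 3→1:  nop
12. propose(1,'w'):  nop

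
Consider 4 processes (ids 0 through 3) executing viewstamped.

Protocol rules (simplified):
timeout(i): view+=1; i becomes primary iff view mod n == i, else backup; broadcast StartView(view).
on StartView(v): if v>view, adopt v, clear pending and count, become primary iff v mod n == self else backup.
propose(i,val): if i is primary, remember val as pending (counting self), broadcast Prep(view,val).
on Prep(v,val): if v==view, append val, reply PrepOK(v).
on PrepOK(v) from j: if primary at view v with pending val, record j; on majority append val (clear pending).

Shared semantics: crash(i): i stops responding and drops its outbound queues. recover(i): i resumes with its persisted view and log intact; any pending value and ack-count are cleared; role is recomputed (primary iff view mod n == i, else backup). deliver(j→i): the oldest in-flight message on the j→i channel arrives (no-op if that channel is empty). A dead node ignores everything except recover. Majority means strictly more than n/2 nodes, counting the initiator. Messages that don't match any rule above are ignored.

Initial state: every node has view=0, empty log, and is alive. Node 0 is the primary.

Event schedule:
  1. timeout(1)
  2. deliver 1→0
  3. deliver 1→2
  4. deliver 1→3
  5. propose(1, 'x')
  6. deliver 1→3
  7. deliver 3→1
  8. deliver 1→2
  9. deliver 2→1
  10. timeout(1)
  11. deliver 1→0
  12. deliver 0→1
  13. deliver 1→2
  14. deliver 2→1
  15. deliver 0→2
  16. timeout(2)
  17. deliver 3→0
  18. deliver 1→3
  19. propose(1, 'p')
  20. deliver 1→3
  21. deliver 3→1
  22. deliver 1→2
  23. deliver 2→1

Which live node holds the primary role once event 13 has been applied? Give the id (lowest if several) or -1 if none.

2

1. timeout(1):  <1:prim v1 ->
2. deliver 1→0:  <0:back v1 ->
3. deliver 1→2:  <2:back v1 ->
4. deliver 1→3:  <3:back v1 ->
5. propose(1,'x'):  nop
6. deliver 1→3:  <3:back v1 x>
7. deliver 3→1:  nop
8. deliver 1→2:  <2:back v1 x>
9. deliver 2→1:  <1:prim v1 x>
10. timeout(1):  <1:back v2 x>
11. deliver 1→0:  <0:back v1 x>
12. deliver 0→1:  nop
13. deliver 1→2:  <2:prim v2 x>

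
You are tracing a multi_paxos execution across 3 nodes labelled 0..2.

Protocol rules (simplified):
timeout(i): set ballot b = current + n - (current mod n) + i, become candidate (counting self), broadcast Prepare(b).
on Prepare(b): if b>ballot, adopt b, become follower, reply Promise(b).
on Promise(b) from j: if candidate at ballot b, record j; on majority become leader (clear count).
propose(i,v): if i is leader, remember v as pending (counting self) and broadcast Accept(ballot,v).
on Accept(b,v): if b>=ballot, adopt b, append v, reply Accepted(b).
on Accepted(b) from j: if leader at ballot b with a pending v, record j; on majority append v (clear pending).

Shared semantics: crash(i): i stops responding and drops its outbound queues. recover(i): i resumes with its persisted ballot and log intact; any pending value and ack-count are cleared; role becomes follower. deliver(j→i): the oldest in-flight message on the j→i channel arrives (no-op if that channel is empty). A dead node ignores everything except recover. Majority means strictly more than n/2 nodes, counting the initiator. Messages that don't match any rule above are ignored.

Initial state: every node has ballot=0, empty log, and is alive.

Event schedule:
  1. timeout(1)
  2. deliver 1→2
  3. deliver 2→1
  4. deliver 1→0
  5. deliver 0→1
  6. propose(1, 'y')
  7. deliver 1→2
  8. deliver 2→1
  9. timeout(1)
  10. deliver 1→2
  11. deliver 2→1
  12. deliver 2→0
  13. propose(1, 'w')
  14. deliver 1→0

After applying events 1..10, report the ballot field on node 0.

4

e1 timeout(1): 1[cand,b=4,-]
e2 deliver 1→2: 2[foll,b=4,-]
e3 deliver 2→1: 1[lead,b=4,-]
e4 deliver 1→0: 0[foll,b=4,-]
e5 deliver 0→1: ·
e6 propose(1,'y'): ·
e7 deliver 1→2: 2[foll,b=4,y]
e8 deliver 2→1: 1[lead,b=4,y]
e9 timeout(1): 1[cand,b=7,y]
e10 deliver 1→2: 2[foll,b=7,y]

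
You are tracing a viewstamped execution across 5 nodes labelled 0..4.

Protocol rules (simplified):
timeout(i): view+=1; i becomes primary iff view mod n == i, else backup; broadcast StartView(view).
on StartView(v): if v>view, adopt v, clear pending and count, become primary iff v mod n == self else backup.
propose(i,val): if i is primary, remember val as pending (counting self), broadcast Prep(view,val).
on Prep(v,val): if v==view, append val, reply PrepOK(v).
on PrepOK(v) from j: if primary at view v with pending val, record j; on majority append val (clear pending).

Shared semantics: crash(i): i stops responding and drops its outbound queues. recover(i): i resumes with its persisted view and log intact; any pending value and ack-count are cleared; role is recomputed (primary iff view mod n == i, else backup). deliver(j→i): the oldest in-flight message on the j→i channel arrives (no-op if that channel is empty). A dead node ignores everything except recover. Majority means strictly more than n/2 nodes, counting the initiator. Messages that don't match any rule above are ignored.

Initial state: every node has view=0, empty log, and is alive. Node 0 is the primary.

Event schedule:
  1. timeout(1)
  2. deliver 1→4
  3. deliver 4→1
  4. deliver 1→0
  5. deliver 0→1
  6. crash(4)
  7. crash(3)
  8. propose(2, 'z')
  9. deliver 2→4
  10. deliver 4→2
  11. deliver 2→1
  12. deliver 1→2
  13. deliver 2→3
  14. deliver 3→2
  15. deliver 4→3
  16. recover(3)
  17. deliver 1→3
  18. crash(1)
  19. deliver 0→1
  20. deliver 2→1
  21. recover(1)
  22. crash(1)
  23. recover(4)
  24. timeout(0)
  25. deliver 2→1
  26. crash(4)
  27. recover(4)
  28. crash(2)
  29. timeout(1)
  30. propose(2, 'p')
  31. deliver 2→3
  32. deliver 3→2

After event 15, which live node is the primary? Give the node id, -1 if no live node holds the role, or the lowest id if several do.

1

[1] timeout(1) → N1(prim v1 [-])
[2] deliver 1→4 → N4(back v1 [-])
[3] deliver 4→1 → ∅
[4] deliver 1→0 → N0(back v1 [-])
[5] deliver 0→1 → ∅
[6] crash(4) → N4(✗back v1 [-])
[7] crash(3) → N3(✗back v0 [-])
[8] propose(2,'z') → ∅
[9] deliver 2→4 → ∅
[10] deliver 4→2 → ∅
[11] deliver 2→1 → ∅
[12] deliver 1→2 → N2(back v1 [-])
[13] deliver 2→3 → ∅
[14] deliver 3→2 → ∅
[15] deliver 4→3 → ∅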